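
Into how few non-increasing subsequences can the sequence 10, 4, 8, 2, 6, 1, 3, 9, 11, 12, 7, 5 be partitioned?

5

Place each on the leftmost legal pile:
10 → new pile 1 (tops now [10])
4 → pile 1 (tops now [4])
8 → new pile 2 (tops now [4, 8])
2 → pile 1 (tops now [2, 8])
6 → pile 2 (tops now [2, 6])
1 → pile 1 (tops now [1, 6])
3 → pile 2 (tops now [1, 3])
9 → new pile 3 (tops now [1, 3, 9])
11 → new pile 4 (tops now [1, 3, 9, 11])
12 → new pile 5 (tops now [1, 3, 9, 11, 12])
7 → pile 3 (tops now [1, 3, 7, 11, 12])
5 → pile 3 (tops now [1, 3, 5, 11, 12])
Five piles.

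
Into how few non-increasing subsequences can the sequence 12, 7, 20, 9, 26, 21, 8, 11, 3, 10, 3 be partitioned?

The minimum number of non-increasing subsequences covering a sequence equals the length of its longest strictly increasing subsequence.
LIS length is 3 (e.g. 12, 20, 26), so 3 piles are needed.

3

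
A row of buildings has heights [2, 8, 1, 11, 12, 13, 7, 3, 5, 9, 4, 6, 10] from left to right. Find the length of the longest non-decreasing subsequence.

5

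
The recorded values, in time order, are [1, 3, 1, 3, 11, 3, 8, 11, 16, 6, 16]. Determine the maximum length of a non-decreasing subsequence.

8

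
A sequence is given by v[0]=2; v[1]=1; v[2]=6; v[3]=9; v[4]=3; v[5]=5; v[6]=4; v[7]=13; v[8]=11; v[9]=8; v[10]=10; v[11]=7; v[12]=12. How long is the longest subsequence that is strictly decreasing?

4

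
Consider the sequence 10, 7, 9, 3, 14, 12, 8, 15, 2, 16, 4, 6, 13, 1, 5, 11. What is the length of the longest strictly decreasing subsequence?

Negate each value so 'decreasing' becomes 'increasing', then run patience tails on the negated sequence:
-10 → extends → [-10]
-7 → extends → [-10, -7]
-9 → replaces -7 → [-10, -9]
-3 → extends → [-10, -9, -3]
-14 → replaces -10 → [-14, -9, -3]
-12 → replaces -9 → [-14, -12, -3]
-8 → replaces -3 → [-14, -12, -8]
-15 → replaces -14 → [-15, -12, -8]
-2 → extends → [-15, -12, -8, -2]
-16 → replaces -15 → [-16, -12, -8, -2]
-4 → replaces -2 → [-16, -12, -8, -4]
-6 → replaces -4 → [-16, -12, -8, -6]
-13 → replaces -12 → [-16, -13, -8, -6]
-1 → extends → [-16, -13, -8, -6, -1]
-5 → replaces -1 → [-16, -13, -8, -6, -5]
-11 → replaces -8 → [-16, -13, -11, -6, -5]
Five tails, so the longest strictly decreasing subsequence of the original has length 5.

5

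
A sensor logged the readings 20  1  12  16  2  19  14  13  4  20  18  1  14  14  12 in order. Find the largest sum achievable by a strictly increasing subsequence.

Let S[i] be the best sum of a strictly increasing subsequence ending at i:
i:      1  2  3  4  5  6  7  8  9 10 11 12 13 14 15
a[i]:  20  1 12 16  2 19 14 13  4 20 18  1 14 14 12
S:     20  1 13 29  3 48 27 26  7 68 47  1 40 40 19
Maximum is 68 (e.g. 1 + 12 + 16 + 19 + 20).

68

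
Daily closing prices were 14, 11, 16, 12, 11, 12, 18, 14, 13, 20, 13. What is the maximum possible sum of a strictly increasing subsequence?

68

Let S[i] be the best sum of a strictly increasing subsequence ending at i:
i:      1  2  3  4  5  6  7  8  9 10 11
a[i]:  14 11 16 12 11 12 18 14 13 20 13
S:     14 11 30 23 11 23 48 37 36 68 36
Maximum is 68 (e.g. 14 + 16 + 18 + 20).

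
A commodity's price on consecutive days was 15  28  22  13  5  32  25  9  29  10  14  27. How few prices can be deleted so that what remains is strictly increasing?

7

Fewest deletions = n − (longest strictly increasing subsequence).
i:      1  2  3  4  5  6  7  8  9 10 11 12
a[i]:  15 28 22 13  5 32 25  9 29 10 14 27
dp:     1  2  2  1  1  3  3  2  4  3  4  5
max dp = 5, so deletions = 12 − 5 = 7.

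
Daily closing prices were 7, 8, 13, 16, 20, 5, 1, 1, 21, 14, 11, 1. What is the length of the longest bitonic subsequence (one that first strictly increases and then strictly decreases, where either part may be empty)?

9

inc[i] = longest strictly increasing subsequence ending at i; dec[i] = longest strictly decreasing subsequence starting at i:
i:      1  2  3  4  5  6  7  8  9 10 11 12
a[i]:   7  8 13 16 20  5  1  1 21 14 11  1
inc:    1  2  3  4  5  1  1  1  6  4  3  1
dec:    3  3  3  4  4  2  1  1  4  3  2  1
Best peak at i=9 (value 21): inc=6, dec=4, length 6+4−1 = 9.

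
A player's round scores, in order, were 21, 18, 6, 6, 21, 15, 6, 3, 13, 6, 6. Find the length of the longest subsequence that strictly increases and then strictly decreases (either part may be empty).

5

inc[i] = longest strictly increasing subsequence ending at i; dec[i] = longest strictly decreasing subsequence starting at i:
i:      1  2  3  4  5  6  7  8  9 10 11
a[i]:  21 18  6  6 21 15  6  3 13  6  6
inc:    1  1  1  1  2  2  1  1  2  2  2
dec:    5  4  2  2  4  3  2  1  2  1  1
Best peak at i=1 (value 21): inc=1, dec=5, length 1+5−1 = 5.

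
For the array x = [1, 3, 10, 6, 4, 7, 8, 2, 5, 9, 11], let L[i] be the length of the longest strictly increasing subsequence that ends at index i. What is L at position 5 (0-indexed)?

dp[i] = 1 + max{dp[j] : j<i, x[j]<x[i]} (or 1 if no such j):
i:      0  1  2  3  4  5  6  7  8  9 10
x[i]:   1  3 10  6  4  7  8  2  5  9 11
dp:     1  2  3  3  3  4  5  2  4  6  7
At index 5 the value is 4.

4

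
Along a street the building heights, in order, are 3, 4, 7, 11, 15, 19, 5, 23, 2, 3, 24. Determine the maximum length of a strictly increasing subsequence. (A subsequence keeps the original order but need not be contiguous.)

8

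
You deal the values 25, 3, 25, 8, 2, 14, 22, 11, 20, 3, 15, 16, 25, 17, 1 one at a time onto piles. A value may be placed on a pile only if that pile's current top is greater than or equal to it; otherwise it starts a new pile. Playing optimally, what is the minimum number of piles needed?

The minimum number of non-increasing subsequences covering a sequence equals the length of its longest strictly increasing subsequence.
LIS length is 6 (e.g. 3, 8, 14, 15, 16, 25), so 6 piles are needed.

6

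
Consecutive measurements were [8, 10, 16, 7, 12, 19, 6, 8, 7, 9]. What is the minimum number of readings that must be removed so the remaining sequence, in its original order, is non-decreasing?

Fewest deletions = n − (longest non-decreasing subsequence).
i:      1  2  3  4  5  6  7  8  9 10
a[i]:   8 10 16  7 12 19  6  8  7  9
dp:     1  2  3  1  3  4  1  2  2  3
max dp = 4, so deletions = 10 − 4 = 6.

6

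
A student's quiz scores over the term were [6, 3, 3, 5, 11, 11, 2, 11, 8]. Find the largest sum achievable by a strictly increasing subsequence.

Let S[i] be the best sum of a strictly increasing subsequence ending at i:
i:      1  2  3  4  5  6  7  8  9
a[i]:   6  3  3  5 11 11  2 11  8
S:      6  3  3  8 19 19  2 19 16
Maximum is 19 (e.g. 3 + 5 + 11).

19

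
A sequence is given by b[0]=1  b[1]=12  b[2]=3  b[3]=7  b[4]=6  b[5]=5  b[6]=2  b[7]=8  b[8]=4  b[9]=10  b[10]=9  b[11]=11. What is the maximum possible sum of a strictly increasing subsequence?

40

Let S[i] be the best sum of a strictly increasing subsequence ending at i:
i:      0  1  2  3  4  5  6  7  8  9 10 11
b[i]:   1 12  3  7  6  5  2  8  4 10  9 11
S:      1 13  4 11 10  9  3 19  8 29 28 40
Maximum is 40 (e.g. 1 + 3 + 7 + 8 + 10 + 11).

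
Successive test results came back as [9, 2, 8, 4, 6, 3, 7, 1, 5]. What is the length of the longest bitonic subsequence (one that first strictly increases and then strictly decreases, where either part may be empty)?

5

inc[i] = longest strictly increasing subsequence ending at i; dec[i] = longest strictly decreasing subsequence starting at i:
i:     1 2 3 4 5 6 7 8 9
a[i]:  9 2 8 4 6 3 7 1 5
inc:   1 1 2 2 3 2 4 1 3
dec:   5 2 4 3 3 2 2 1 1
Best peak at i=1 (value 9): inc=1, dec=5, length 1+5−1 = 5.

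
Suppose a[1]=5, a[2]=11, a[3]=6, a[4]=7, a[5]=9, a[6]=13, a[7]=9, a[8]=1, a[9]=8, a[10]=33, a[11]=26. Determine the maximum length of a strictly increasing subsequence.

6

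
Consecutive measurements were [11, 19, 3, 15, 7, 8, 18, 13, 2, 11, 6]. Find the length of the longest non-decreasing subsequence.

4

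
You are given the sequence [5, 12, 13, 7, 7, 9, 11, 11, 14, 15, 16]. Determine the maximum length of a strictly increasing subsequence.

7

Track the smallest tail for each achievable length (strict):
5 → extends → [5]
12 → extends → [5, 12]
13 → extends → [5, 12, 13]
7 → replaces 12 → [5, 7, 13]
7 → already a tail → [5, 7, 13]
9 → replaces 13 → [5, 7, 9]
11 → extends → [5, 7, 9, 11]
11 → already a tail → [5, 7, 9, 11]
14 → extends → [5, 7, 9, 11, 14]
15 → extends → [5, 7, 9, 11, 14, 15]
16 → extends → [5, 7, 9, 11, 14, 15, 16]
Seven tails, so the longest strictly increasing subsequence has length 7 (e.g. 5, 7, 9, 11, 14, 15, 16).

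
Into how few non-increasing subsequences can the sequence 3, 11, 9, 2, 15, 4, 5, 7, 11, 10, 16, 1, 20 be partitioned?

7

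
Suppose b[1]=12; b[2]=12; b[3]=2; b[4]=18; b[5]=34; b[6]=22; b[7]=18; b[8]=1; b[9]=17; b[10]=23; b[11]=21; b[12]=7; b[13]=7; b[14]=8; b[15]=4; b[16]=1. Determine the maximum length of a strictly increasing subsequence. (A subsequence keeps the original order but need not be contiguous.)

Let dp[i] be the length of the longest such subsequence ending at index i:
i:      1  2  3  4  5  6  7  8  9 10 11 12 13 14 15 16
b[i]:  12 12  2 18 34 22 18  1 17 23 21  7  7  8  4  1
dp:     1  1  1  2  3  3  2  1  2  4  3  2  2  3  2  1
Maximum dp value is 4.

4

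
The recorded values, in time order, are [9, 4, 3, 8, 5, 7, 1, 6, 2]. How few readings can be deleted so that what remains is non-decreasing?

Fewest deletions = n − (longest non-decreasing subsequence).
i:     1 2 3 4 5 6 7 8 9
a[i]:  9 4 3 8 5 7 1 6 2
dp:    1 1 1 2 2 3 1 3 2
max dp = 3, so deletions = 9 − 3 = 6.

6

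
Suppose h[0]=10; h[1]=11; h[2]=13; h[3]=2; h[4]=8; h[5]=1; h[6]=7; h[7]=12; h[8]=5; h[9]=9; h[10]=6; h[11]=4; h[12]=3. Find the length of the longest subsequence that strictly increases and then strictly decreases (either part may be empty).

8

inc[i] = longest strictly increasing subsequence ending at i; dec[i] = longest strictly decreasing subsequence starting at i:
i:      0  1  2  3  4  5  6  7  8  9 10 11 12
h[i]:  10 11 13  2  8  1  7 12  5  9  6  4  3
inc:    1  2  3  1  2  1  2  3  2  3  3  2  2
dec:    6  6  6  2  5  1  4  5  3  4  3  2  1
Best peak at i=2 (value 13): inc=3, dec=6, length 3+6−1 = 8.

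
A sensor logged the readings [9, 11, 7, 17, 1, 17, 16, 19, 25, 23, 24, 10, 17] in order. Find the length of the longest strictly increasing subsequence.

Let dp[i] be the length of the longest such subsequence ending at index i:
i:      1  2  3  4  5  6  7  8  9 10 11 12 13
a[i]:   9 11  7 17  1 17 16 19 25 23 24 10 17
dp:     1  2  1  3  1  3  3  4  5  5  6  2  4
Maximum dp value is 6.

6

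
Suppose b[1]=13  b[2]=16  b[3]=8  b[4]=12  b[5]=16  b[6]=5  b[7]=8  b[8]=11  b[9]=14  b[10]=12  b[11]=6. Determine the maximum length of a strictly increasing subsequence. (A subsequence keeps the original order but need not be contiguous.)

4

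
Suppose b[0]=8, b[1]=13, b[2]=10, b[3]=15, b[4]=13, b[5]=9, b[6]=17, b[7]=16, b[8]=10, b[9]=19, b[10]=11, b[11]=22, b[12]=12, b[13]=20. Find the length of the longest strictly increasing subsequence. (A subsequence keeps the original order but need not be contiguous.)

6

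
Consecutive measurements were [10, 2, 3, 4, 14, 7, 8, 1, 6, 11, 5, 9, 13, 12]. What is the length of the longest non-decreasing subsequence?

Track the smallest tail for each achievable length (allowing ties):
10 → extends → [10]
2 → replaces 10 → [2]
3 → extends → [2, 3]
4 → extends → [2, 3, 4]
14 → extends → [2, 3, 4, 14]
7 → replaces 14 → [2, 3, 4, 7]
8 → extends → [2, 3, 4, 7, 8]
1 → replaces 2 → [1, 3, 4, 7, 8]
6 → replaces 7 → [1, 3, 4, 6, 8]
11 → extends → [1, 3, 4, 6, 8, 11]
5 → replaces 6 → [1, 3, 4, 5, 8, 11]
9 → replaces 11 → [1, 3, 4, 5, 8, 9]
13 → extends → [1, 3, 4, 5, 8, 9, 13]
12 → replaces 13 → [1, 3, 4, 5, 8, 9, 12]
Seven tails, so the longest non-decreasing subsequence has length 7 (e.g. 2, 3, 4, 7, 8, 11, 13).

7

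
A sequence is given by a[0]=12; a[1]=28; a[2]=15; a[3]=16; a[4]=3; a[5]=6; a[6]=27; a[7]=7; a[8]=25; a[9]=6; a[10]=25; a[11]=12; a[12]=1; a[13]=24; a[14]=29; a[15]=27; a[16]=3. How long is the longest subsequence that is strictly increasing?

6

Let dp[i] be the length of the longest such subsequence ending at index i:
i:      0  1  2  3  4  5  6  7  8  9 10 11 12 13 14 15 16
a[i]:  12 28 15 16  3  6 27  7 25  6 25 12  1 24 29 27  3
dp:     1  2  2  3  1  2  4  3  4  2  4  4  1  5  6  6  2
Maximum dp value is 6.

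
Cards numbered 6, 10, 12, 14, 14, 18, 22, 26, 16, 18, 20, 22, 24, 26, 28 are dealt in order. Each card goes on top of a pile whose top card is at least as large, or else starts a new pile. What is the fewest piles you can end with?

Place each on the leftmost legal pile:
6 → new pile 1 (tops now [6])
10 → new pile 2 (tops now [6, 10])
12 → new pile 3 (tops now [6, 10, 12])
14 → new pile 4 (tops now [6, 10, 12, 14])
14 → pile 4 (tops now [6, 10, 12, 14])
18 → new pile 5 (tops now [6, 10, 12, 14, 18])
22 → new pile 6 (tops now [6, 10, 12, 14, 18, 22])
26 → new pile 7 (tops now [6, 10, 12, 14, 18, 22, 26])
16 → pile 5 (tops now [6, 10, 12, 14, 16, 22, 26])
18 → pile 6 (tops now [6, 10, 12, 14, 16, 18, 26])
20 → pile 7 (tops now [6, 10, 12, 14, 16, 18, 20])
22 → new pile 8 (tops now [6, 10, 12, 14, 16, 18, 20, 22])
24 → new pile 9 (tops now [6, 10, 12, 14, 16, 18, 20, 22, 24])
26 → new pile 10 (tops now [6, 10, 12, 14, 16, 18, 20, 22, 24, 26])
28 → new pile 11 (tops now [6, 10, 12, 14, 16, 18, 20, 22, 24, 26, 28])
Eleven piles.

11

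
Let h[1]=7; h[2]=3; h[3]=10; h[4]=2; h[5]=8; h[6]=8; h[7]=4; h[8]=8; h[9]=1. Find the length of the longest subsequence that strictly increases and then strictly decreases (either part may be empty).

5

inc[i] = longest strictly increasing subsequence ending at i; dec[i] = longest strictly decreasing subsequence starting at i:
i:      1  2  3  4  5  6  7  8  9
h[i]:   7  3 10  2  8  8  4  8  1
inc:    1  1  2  1  2  2  2  3  1
dec:    4  3  4  2  3  3  2  2  1
Best peak at i=3 (value 10): inc=2, dec=4, length 2+4−1 = 5.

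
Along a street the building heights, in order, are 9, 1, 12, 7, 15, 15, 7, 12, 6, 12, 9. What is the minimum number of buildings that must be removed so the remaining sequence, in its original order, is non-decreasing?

6

Fewest deletions = n − (longest non-decreasing subsequence).
Patience tails:
9 → extends → [9]
1 → replaces 9 → [1]
12 → extends → [1, 12]
7 → replaces 12 → [1, 7]
15 → extends → [1, 7, 15]
15 → extends → [1, 7, 15, 15]
7 → replaces 15 → [1, 7, 7, 15]
12 → replaces 15 → [1, 7, 7, 12]
6 → replaces 7 → [1, 6, 7, 12]
12 → extends → [1, 6, 7, 12, 12]
9 → replaces 12 → [1, 6, 7, 9, 12]
Longest non-decreasing subsequence has length 5, so deletions = 11 − 5 = 6.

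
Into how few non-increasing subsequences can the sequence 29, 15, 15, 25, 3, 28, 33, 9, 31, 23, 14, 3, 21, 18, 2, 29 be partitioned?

5

Place each on the leftmost legal pile:
29 → new pile 1 (tops now [29])
15 → pile 1 (tops now [15])
15 → pile 1 (tops now [15])
25 → new pile 2 (tops now [15, 25])
3 → pile 1 (tops now [3, 25])
28 → new pile 3 (tops now [3, 25, 28])
33 → new pile 4 (tops now [3, 25, 28, 33])
9 → pile 2 (tops now [3, 9, 28, 33])
31 → pile 4 (tops now [3, 9, 28, 31])
23 → pile 3 (tops now [3, 9, 23, 31])
14 → pile 3 (tops now [3, 9, 14, 31])
3 → pile 1 (tops now [3, 9, 14, 31])
21 → pile 4 (tops now [3, 9, 14, 21])
18 → pile 4 (tops now [3, 9, 14, 18])
2 → pile 1 (tops now [2, 9, 14, 18])
29 → new pile 5 (tops now [2, 9, 14, 18, 29])
Five piles.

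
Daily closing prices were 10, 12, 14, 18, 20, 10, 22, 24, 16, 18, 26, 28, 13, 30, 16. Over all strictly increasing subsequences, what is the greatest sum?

Let S[i] be the best sum of a strictly increasing subsequence ending at i:
i:       1   2   3   4   5   6   7   8   9  10  11  12  13  14  15
a[i]:   10  12  14  18  20  10  22  24  16  18  26  28  13  30  16
S:      10  22  36  54  74  10  96 120  52  70 146 174  35 204  52
Maximum is 204 (e.g. 10 + 12 + 14 + 18 + 20 + 22 + 24 + 26 + 28 + 30).

204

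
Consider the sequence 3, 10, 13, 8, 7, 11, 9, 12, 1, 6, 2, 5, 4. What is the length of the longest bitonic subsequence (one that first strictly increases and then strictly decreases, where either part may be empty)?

8

inc[i] = longest strictly increasing subsequence ending at i; dec[i] = longest strictly decreasing subsequence starting at i:
i:      1  2  3  4  5  6  7  8  9 10 11 12 13
a[i]:   3 10 13  8  7 11  9 12  1  6  2  5  4
inc:    1  2  3  2  2  3  3  4  1  2  2  3  3
dec:    2  6  6  5  4  5  4  4  1  3  1  2  1
Best peak at i=3 (value 13): inc=3, dec=6, length 3+6−1 = 8.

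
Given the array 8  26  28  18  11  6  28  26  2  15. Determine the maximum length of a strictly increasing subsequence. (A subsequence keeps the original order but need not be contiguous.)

3

Track the smallest tail for each achievable length (strict):
8 → extends → [8]
26 → extends → [8, 26]
28 → extends → [8, 26, 28]
18 → replaces 26 → [8, 18, 28]
11 → replaces 18 → [8, 11, 28]
6 → replaces 8 → [6, 11, 28]
28 → already a tail → [6, 11, 28]
26 → replaces 28 → [6, 11, 26]
2 → replaces 6 → [2, 11, 26]
15 → replaces 26 → [2, 11, 15]
Three tails, so the longest strictly increasing subsequence has length 3 (e.g. 8, 26, 28).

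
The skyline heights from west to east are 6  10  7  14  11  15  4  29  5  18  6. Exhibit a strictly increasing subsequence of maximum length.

6, 10, 14, 15, 29

Patience tails give the LIS length; then backtrack through the dp parents:
6 → extends → [6]
10 → extends → [6, 10]
7 → replaces 10 → [6, 7]
14 → extends → [6, 7, 14]
11 → replaces 14 → [6, 7, 11]
15 → extends → [6, 7, 11, 15]
4 → replaces 6 → [4, 7, 11, 15]
29 → extends → [4, 7, 11, 15, 29]
5 → replaces 7 → [4, 5, 11, 15, 29]
18 → replaces 29 → [4, 5, 11, 15, 18]
6 → replaces 11 → [4, 5, 6, 15, 18]
Length 5; one witness is 6, 10, 14, 15, 29.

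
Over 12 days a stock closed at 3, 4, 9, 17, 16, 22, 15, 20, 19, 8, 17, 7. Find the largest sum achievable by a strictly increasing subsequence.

Let S[i] be the best sum of a strictly increasing subsequence ending at i:
i:      1  2  3  4  5  6  7  8  9 10 11 12
a[i]:   3  4  9 17 16 22 15 20 19  8 17  7
S:      3  7 16 33 32 55 31 53 52 15 49 14
Maximum is 55 (e.g. 3 + 4 + 9 + 17 + 22).

55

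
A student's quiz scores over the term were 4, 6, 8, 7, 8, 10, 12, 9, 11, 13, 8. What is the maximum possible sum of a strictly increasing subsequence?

60

Let S[i] be the best sum of a strictly increasing subsequence ending at i:
i:      1  2  3  4  5  6  7  8  9 10 11
a[i]:   4  6  8  7  8 10 12  9 11 13  8
S:      4 10 18 17 25 35 47 34 46 60 25
Maximum is 60 (e.g. 4 + 6 + 7 + 8 + 10 + 12 + 13).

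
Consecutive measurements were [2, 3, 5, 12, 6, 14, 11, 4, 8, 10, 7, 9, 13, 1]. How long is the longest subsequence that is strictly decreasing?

5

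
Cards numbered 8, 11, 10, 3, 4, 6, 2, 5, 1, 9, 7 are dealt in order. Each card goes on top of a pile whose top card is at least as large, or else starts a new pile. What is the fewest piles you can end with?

4

Place each on the leftmost legal pile:
8 → new pile 1 (tops now [8])
11 → new pile 2 (tops now [8, 11])
10 → pile 2 (tops now [8, 10])
3 → pile 1 (tops now [3, 10])
4 → pile 2 (tops now [3, 4])
6 → new pile 3 (tops now [3, 4, 6])
2 → pile 1 (tops now [2, 4, 6])
5 → pile 3 (tops now [2, 4, 5])
1 → pile 1 (tops now [1, 4, 5])
9 → new pile 4 (tops now [1, 4, 5, 9])
7 → pile 4 (tops now [1, 4, 5, 7])
Four piles.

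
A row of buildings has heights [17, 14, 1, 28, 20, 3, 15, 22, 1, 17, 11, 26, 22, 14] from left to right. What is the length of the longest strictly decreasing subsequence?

Negate each value so 'decreasing' becomes 'increasing', then run patience tails on the negated sequence:
-17 → extends → [-17]
-14 → extends → [-17, -14]
-1 → extends → [-17, -14, -1]
-28 → replaces -17 → [-28, -14, -1]
-20 → replaces -14 → [-28, -20, -1]
-3 → replaces -1 → [-28, -20, -3]
-15 → replaces -3 → [-28, -20, -15]
-22 → replaces -20 → [-28, -22, -15]
-1 → extends → [-28, -22, -15, -1]
-17 → replaces -15 → [-28, -22, -17, -1]
-11 → replaces -1 → [-28, -22, -17, -11]
-26 → replaces -22 → [-28, -26, -17, -11]
-22 → replaces -17 → [-28, -26, -22, -11]
-14 → replaces -11 → [-28, -26, -22, -14]
Four tails, so the longest strictly decreasing subsequence of the original has length 4.

4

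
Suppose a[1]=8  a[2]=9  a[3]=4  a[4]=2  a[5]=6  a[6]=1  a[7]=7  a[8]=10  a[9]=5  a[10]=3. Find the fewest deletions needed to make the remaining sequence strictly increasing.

6

Fewest deletions = n − (longest strictly increasing subsequence).
i:      1  2  3  4  5  6  7  8  9 10
a[i]:   8  9  4  2  6  1  7 10  5  3
dp:     1  2  1  1  2  1  3  4  2  2
max dp = 4, so deletions = 10 − 4 = 6.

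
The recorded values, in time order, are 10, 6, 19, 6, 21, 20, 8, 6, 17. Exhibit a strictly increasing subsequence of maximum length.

Patience tails give the LIS length; then backtrack through the dp parents:
10 → extends → [10]
6 → replaces 10 → [6]
19 → extends → [6, 19]
6 → already a tail → [6, 19]
21 → extends → [6, 19, 21]
20 → replaces 21 → [6, 19, 20]
8 → replaces 19 → [6, 8, 20]
6 → already a tail → [6, 8, 20]
17 → replaces 20 → [6, 8, 17]
Length 3; one witness is 10, 19, 21.

10, 19, 21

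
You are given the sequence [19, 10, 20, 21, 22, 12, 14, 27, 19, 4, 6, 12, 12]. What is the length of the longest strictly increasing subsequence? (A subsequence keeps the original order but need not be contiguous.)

5

Track the smallest tail for each achievable length (strict):
19 → extends → [19]
10 → replaces 19 → [10]
20 → extends → [10, 20]
21 → extends → [10, 20, 21]
22 → extends → [10, 20, 21, 22]
12 → replaces 20 → [10, 12, 21, 22]
14 → replaces 21 → [10, 12, 14, 22]
27 → extends → [10, 12, 14, 22, 27]
19 → replaces 22 → [10, 12, 14, 19, 27]
4 → replaces 10 → [4, 12, 14, 19, 27]
6 → replaces 12 → [4, 6, 14, 19, 27]
12 → replaces 14 → [4, 6, 12, 19, 27]
12 → already a tail → [4, 6, 12, 19, 27]
Five tails, so the longest strictly increasing subsequence has length 5 (e.g. 19, 20, 21, 22, 27).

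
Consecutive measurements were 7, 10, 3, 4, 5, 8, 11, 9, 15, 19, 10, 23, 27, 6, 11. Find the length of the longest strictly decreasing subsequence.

3

Let dp[i] be the longest strictly decreasing subsequence ending at i:
i:      1  2  3  4  5  6  7  8  9 10 11 12 13 14 15
a[i]:   7 10  3  4  5  8 11  9 15 19 10 23 27  6 11
dp:     1  1  2  2  2  2  1  2  1  1  2  1  1  3  2
Maximum is 3.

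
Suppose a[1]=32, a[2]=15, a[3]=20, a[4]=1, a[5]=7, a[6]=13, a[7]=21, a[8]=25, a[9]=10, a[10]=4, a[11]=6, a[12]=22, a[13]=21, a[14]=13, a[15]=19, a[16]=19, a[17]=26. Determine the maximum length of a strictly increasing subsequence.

Let dp[i] be the length of the longest such subsequence ending at index i:
i:      1  2  3  4  5  6  7  8  9 10 11 12 13 14 15 16 17
a[i]:  32 15 20  1  7 13 21 25 10  4  6 22 21 13 19 19 26
dp:     1  1  2  1  2  3  4  5  3  2  3  5  4  4  5  5  6
Maximum dp value is 6.

6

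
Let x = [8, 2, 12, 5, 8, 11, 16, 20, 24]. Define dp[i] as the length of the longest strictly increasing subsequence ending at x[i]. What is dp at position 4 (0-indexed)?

dp[i] = 1 + max{dp[j] : j<i, x[j]<x[i]} (or 1 if no such j):
i:      0  1  2  3  4  5  6  7  8
x[i]:   8  2 12  5  8 11 16 20 24
dp:     1  1  2  2  3  4  5  6  7
At index 4 the value is 3.

3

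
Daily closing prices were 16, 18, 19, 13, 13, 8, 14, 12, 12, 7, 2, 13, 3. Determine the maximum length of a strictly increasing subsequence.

Let dp[i] be the length of the longest such subsequence ending at index i:
i:      1  2  3  4  5  6  7  8  9 10 11 12 13
a[i]:  16 18 19 13 13  8 14 12 12  7  2 13  3
dp:     1  2  3  1  1  1  2  2  2  1  1  3  2
Maximum dp value is 3.

3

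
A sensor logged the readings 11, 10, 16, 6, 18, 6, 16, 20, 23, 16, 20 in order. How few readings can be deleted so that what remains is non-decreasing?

6

Fewest deletions = n − (longest non-decreasing subsequence).
i:      1  2  3  4  5  6  7  8  9 10 11
a[i]:  11 10 16  6 18  6 16 20 23 16 20
dp:     1  1  2  1  3  2  3  4  5  4  5
max dp = 5, so deletions = 11 − 5 = 6.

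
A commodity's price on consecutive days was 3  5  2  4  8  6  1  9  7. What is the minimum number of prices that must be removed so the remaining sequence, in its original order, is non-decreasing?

Fewest deletions = n − (longest non-decreasing subsequence).
i:     1 2 3 4 5 6 7 8 9
a[i]:  3 5 2 4 8 6 1 9 7
dp:    1 2 1 2 3 3 1 4 4
max dp = 4, so deletions = 9 − 4 = 5.

5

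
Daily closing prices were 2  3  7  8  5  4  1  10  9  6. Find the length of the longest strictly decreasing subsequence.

4

Let dp[i] be the longest strictly decreasing subsequence ending at i:
i:      1  2  3  4  5  6  7  8  9 10
a[i]:   2  3  7  8  5  4  1 10  9  6
dp:     1  1  1  1  2  3  4  1  2  3
Maximum is 4.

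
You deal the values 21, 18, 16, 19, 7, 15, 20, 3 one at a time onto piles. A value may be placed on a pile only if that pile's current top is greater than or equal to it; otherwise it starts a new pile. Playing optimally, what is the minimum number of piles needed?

3

The minimum number of non-increasing subsequences covering a sequence equals the length of its longest strictly increasing subsequence.
LIS length is 3 (e.g. 18, 19, 20), so 3 piles are needed.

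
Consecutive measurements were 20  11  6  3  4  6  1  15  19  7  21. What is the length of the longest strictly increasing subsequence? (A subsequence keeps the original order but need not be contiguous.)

Track the smallest tail for each achievable length (strict):
20 → extends → [20]
11 → replaces 20 → [11]
6 → replaces 11 → [6]
3 → replaces 6 → [3]
4 → extends → [3, 4]
6 → extends → [3, 4, 6]
1 → replaces 3 → [1, 4, 6]
15 → extends → [1, 4, 6, 15]
19 → extends → [1, 4, 6, 15, 19]
7 → replaces 15 → [1, 4, 6, 7, 19]
21 → extends → [1, 4, 6, 7, 19, 21]
Six tails, so the longest strictly increasing subsequence has length 6 (e.g. 3, 4, 6, 15, 19, 21).

6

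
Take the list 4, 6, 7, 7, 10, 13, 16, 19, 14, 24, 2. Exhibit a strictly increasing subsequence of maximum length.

Patience tails give the LIS length; then backtrack through the dp parents:
4 → extends → [4]
6 → extends → [4, 6]
7 → extends → [4, 6, 7]
7 → already a tail → [4, 6, 7]
10 → extends → [4, 6, 7, 10]
13 → extends → [4, 6, 7, 10, 13]
16 → extends → [4, 6, 7, 10, 13, 16]
19 → extends → [4, 6, 7, 10, 13, 16, 19]
14 → replaces 16 → [4, 6, 7, 10, 13, 14, 19]
24 → extends → [4, 6, 7, 10, 13, 14, 19, 24]
2 → replaces 4 → [2, 6, 7, 10, 13, 14, 19, 24]
Length 8; one witness is 4, 6, 7, 10, 13, 16, 19, 24.

4, 6, 7, 10, 13, 16, 19, 24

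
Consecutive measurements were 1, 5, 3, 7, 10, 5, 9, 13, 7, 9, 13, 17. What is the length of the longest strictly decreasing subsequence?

Negate each value so 'decreasing' becomes 'increasing', then run patience tails on the negated sequence:
-1 → extends → [-1]
-5 → replaces -1 → [-5]
-3 → extends → [-5, -3]
-7 → replaces -5 → [-7, -3]
-10 → replaces -7 → [-10, -3]
-5 → replaces -3 → [-10, -5]
-9 → replaces -5 → [-10, -9]
-13 → replaces -10 → [-13, -9]
-7 → extends → [-13, -9, -7]
-9 → already a tail → [-13, -9, -7]
-13 → already a tail → [-13, -9, -7]
-17 → replaces -13 → [-17, -9, -7]
Three tails, so the longest strictly decreasing subsequence of the original has length 3.

3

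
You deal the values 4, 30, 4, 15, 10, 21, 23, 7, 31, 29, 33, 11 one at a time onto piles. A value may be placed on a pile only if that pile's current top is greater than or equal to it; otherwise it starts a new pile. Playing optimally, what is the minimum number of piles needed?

The minimum number of non-increasing subsequences covering a sequence equals the length of its longest strictly increasing subsequence.
LIS length is 6 (e.g. 4, 15, 21, 23, 31, 33), so 6 piles are needed.

6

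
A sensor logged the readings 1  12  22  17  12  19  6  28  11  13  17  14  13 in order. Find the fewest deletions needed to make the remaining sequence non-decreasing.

Fewest deletions = n − (longest non-decreasing subsequence).
Patience tails:
1 → extends → [1]
12 → extends → [1, 12]
22 → extends → [1, 12, 22]
17 → replaces 22 → [1, 12, 17]
12 → replaces 17 → [1, 12, 12]
19 → extends → [1, 12, 12, 19]
6 → replaces 12 → [1, 6, 12, 19]
28 → extends → [1, 6, 12, 19, 28]
11 → replaces 12 → [1, 6, 11, 19, 28]
13 → replaces 19 → [1, 6, 11, 13, 28]
17 → replaces 28 → [1, 6, 11, 13, 17]
14 → replaces 17 → [1, 6, 11, 13, 14]
13 → replaces 14 → [1, 6, 11, 13, 13]
Longest non-decreasing subsequence has length 5, so deletions = 13 − 5 = 8.

8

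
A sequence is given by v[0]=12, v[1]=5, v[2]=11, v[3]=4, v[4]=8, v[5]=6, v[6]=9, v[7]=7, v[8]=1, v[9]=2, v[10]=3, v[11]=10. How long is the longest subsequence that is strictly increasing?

4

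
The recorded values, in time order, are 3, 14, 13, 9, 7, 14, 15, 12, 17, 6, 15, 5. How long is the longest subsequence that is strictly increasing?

5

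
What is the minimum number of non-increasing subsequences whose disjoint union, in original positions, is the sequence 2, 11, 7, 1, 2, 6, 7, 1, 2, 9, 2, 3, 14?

The minimum number of non-increasing subsequences covering a sequence equals the length of its longest strictly increasing subsequence.
LIS length is 6 (e.g. 1, 2, 6, 7, 9, 14), so 6 piles are needed.

6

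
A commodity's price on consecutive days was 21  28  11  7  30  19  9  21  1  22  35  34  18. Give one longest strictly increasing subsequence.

Patience tails give the LIS length; then backtrack through the dp parents:
21 → extends → [21]
28 → extends → [21, 28]
11 → replaces 21 → [11, 28]
7 → replaces 11 → [7, 28]
30 → extends → [7, 28, 30]
19 → replaces 28 → [7, 19, 30]
9 → replaces 19 → [7, 9, 30]
21 → replaces 30 → [7, 9, 21]
1 → replaces 7 → [1, 9, 21]
22 → extends → [1, 9, 21, 22]
35 → extends → [1, 9, 21, 22, 35]
34 → replaces 35 → [1, 9, 21, 22, 34]
18 → replaces 21 → [1, 9, 18, 22, 34]
Length 5; one witness is 11, 19, 21, 22, 35.

11, 19, 21, 22, 35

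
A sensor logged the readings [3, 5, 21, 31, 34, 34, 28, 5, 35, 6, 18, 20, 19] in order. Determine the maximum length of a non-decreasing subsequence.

7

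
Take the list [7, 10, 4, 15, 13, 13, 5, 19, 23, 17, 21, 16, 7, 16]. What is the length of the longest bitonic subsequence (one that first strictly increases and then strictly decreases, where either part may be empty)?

inc[i] = longest strictly increasing subsequence ending at i; dec[i] = longest strictly decreasing subsequence starting at i:
i:      1  2  3  4  5  6  7  8  9 10 11 12 13 14
a[i]:   7 10  4 15 13 13  5 19 23 17 21 16  7 16
inc:    1  2  1  3  3  3  2  4  5  4  5  4  3  4
dec:    2  2  1  3  2  2  1  4  4  3  3  2  1  1
Best peak at i=9 (value 23): inc=5, dec=4, length 5+4−1 = 8.

8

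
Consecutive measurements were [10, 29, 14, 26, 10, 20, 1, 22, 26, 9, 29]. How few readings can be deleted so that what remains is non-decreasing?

Fewest deletions = n − (longest non-decreasing subsequence).
i:      1  2  3  4  5  6  7  8  9 10 11
a[i]:  10 29 14 26 10 20  1 22 26  9 29
dp:     1  2  2  3  2  3  1  4  5  2  6
max dp = 6, so deletions = 11 − 6 = 5.

5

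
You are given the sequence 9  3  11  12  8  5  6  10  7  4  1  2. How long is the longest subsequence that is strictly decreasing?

Negate each value so 'decreasing' becomes 'increasing', then run patience tails on the negated sequence:
-9 → extends → [-9]
-3 → extends → [-9, -3]
-11 → replaces -9 → [-11, -3]
-12 → replaces -11 → [-12, -3]
-8 → replaces -3 → [-12, -8]
-5 → extends → [-12, -8, -5]
-6 → replaces -5 → [-12, -8, -6]
-10 → replaces -8 → [-12, -10, -6]
-7 → replaces -6 → [-12, -10, -7]
-4 → extends → [-12, -10, -7, -4]
-1 → extends → [-12, -10, -7, -4, -1]
-2 → replaces -1 → [-12, -10, -7, -4, -2]
Five tails, so the longest strictly decreasing subsequence of the original has length 5.

5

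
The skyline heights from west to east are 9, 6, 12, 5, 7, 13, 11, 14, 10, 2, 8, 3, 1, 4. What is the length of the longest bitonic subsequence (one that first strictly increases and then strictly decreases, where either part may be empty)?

8

inc[i] = longest strictly increasing subsequence ending at i; dec[i] = longest strictly decreasing subsequence starting at i:
i:      1  2  3  4  5  6  7  8  9 10 11 12 13 14
a[i]:   9  6 12  5  7 13 11 14 10  2  8  3  1  4
inc:    1  1  2  1  2  3  3  4  3  1  3  2  1  3
dec:    5  4  6  3  3  6  5  5  4  2  3  2  1  1
Best peak at i=6 (value 13): inc=3, dec=6, length 3+6−1 = 8.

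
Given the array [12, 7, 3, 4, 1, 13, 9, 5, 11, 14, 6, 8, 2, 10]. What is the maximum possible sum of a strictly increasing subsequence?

41

Let S[i] be the best sum of a strictly increasing subsequence ending at i:
i:      1  2  3  4  5  6  7  8  9 10 11 12 13 14
a[i]:  12  7  3  4  1 13  9  5 11 14  6  8  2 10
S:     12  7  3  7  1 25 16 12 27 41 18 26  3 36
Maximum is 41 (e.g. 3 + 4 + 9 + 11 + 14).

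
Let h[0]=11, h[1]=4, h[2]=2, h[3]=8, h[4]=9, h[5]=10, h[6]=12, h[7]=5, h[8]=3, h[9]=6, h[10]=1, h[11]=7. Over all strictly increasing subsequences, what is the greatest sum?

Let S[i] be the best sum of a strictly increasing subsequence ending at i:
i:      0  1  2  3  4  5  6  7  8  9 10 11
h[i]:  11  4  2  8  9 10 12  5  3  6  1  7
S:     11  4  2 12 21 31 43  9  5 15  1 22
Maximum is 43 (e.g. 4 + 8 + 9 + 10 + 12).

43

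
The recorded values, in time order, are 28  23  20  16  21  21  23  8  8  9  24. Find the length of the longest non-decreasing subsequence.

5

Track the smallest tail for each achievable length (allowing ties):
28 → extends → [28]
23 → replaces 28 → [23]
20 → replaces 23 → [20]
16 → replaces 20 → [16]
21 → extends → [16, 21]
21 → extends → [16, 21, 21]
23 → extends → [16, 21, 21, 23]
8 → replaces 16 → [8, 21, 21, 23]
8 → replaces 21 → [8, 8, 21, 23]
9 → replaces 21 → [8, 8, 9, 23]
24 → extends → [8, 8, 9, 23, 24]
Five tails, so the longest non-decreasing subsequence has length 5 (e.g. 20, 21, 21, 23, 24).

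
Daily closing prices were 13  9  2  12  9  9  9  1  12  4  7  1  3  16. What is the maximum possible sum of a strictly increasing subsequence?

39

Let S[i] be the best sum of a strictly increasing subsequence ending at i:
i:      1  2  3  4  5  6  7  8  9 10 11 12 13 14
a[i]:  13  9  2 12  9  9  9  1 12  4  7  1  3 16
S:     13  9  2 21 11 11 11  1 23  6 13  1  5 39
Maximum is 39 (e.g. 2 + 9 + 12 + 16).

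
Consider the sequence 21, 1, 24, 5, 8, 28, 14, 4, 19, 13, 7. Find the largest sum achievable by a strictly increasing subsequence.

Let S[i] be the best sum of a strictly increasing subsequence ending at i:
i:      1  2  3  4  5  6  7  8  9 10 11
a[i]:  21  1 24  5  8 28 14  4 19 13  7
S:     21  1 45  6 14 73 28  5 47 27 13
Maximum is 73 (e.g. 21 + 24 + 28).

73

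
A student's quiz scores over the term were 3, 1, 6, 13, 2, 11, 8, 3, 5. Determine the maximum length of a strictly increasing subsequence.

4

Let dp[i] be the length of the longest such subsequence ending at index i:
i:      1  2  3  4  5  6  7  8  9
a[i]:   3  1  6 13  2 11  8  3  5
dp:     1  1  2  3  2  3  3  3  4
Maximum dp value is 4.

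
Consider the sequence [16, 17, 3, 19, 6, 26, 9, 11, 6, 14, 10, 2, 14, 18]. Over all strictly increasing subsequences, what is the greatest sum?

Let S[i] be the best sum of a strictly increasing subsequence ending at i:
i:      1  2  3  4  5  6  7  8  9 10 11 12 13 14
a[i]:  16 17  3 19  6 26  9 11  6 14 10  2 14 18
S:     16 33  3 52  9 78 18 29  9 43 28  2 43 61
Maximum is 78 (e.g. 16 + 17 + 19 + 26).

78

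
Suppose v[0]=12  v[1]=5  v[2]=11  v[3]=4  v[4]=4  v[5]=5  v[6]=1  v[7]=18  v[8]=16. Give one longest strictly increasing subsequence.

5, 11, 18

Patience tails give the LIS length; then backtrack through the dp parents:
12 → extends → [12]
5 → replaces 12 → [5]
11 → extends → [5, 11]
4 → replaces 5 → [4, 11]
4 → already a tail → [4, 11]
5 → replaces 11 → [4, 5]
1 → replaces 4 → [1, 5]
18 → extends → [1, 5, 18]
16 → replaces 18 → [1, 5, 16]
Length 3; one witness is 5, 11, 18.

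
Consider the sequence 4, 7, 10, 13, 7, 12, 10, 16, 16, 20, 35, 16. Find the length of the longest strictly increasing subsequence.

7

Let dp[i] be the length of the longest such subsequence ending at index i:
i:      1  2  3  4  5  6  7  8  9 10 11 12
a[i]:   4  7 10 13  7 12 10 16 16 20 35 16
dp:     1  2  3  4  2  4  3  5  5  6  7  5
Maximum dp value is 7.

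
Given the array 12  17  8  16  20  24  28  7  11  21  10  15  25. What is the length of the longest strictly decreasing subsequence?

4

Let dp[i] be the longest strictly decreasing subsequence ending at i:
i:      1  2  3  4  5  6  7  8  9 10 11 12 13
a[i]:  12 17  8 16 20 24 28  7 11 21 10 15 25
dp:     1  1  2  2  1  1  1  3  3  2  4  3  2
Maximum is 4.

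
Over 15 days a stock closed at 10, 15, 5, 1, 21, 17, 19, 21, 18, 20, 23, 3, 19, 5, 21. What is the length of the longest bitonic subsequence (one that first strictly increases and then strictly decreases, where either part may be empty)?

inc[i] = longest strictly increasing subsequence ending at i; dec[i] = longest strictly decreasing subsequence starting at i:
i:      1  2  3  4  5  6  7  8  9 10 11 12 13 14 15
a[i]:  10 15  5  1 21 17 19 21 18 20 23  3 19  5 21
inc:    1  2  1  1  3  3  4  5  4  5  6  2  5  3  6
dec:    3  3  2  1  4  2  3  4  2  3  3  1  2  1  1
Best peak at i=8 (value 21): inc=5, dec=4, length 5+4−1 = 8.

8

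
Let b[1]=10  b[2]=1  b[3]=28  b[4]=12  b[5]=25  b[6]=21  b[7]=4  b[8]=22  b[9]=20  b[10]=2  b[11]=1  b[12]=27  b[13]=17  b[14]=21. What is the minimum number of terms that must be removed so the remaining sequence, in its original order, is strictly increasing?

Fewest deletions = n − (longest strictly increasing subsequence).
Patience tails:
10 → extends → [10]
1 → replaces 10 → [1]
28 → extends → [1, 28]
12 → replaces 28 → [1, 12]
25 → extends → [1, 12, 25]
21 → replaces 25 → [1, 12, 21]
4 → replaces 12 → [1, 4, 21]
22 → extends → [1, 4, 21, 22]
20 → replaces 21 → [1, 4, 20, 22]
2 → replaces 4 → [1, 2, 20, 22]
1 → already a tail → [1, 2, 20, 22]
27 → extends → [1, 2, 20, 22, 27]
17 → replaces 20 → [1, 2, 17, 22, 27]
21 → replaces 22 → [1, 2, 17, 21, 27]
Longest strictly increasing subsequence has length 5, so deletions = 14 − 5 = 9.

9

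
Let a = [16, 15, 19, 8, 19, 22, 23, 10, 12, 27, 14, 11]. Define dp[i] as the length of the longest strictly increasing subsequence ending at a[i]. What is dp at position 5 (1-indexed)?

2

dp[i] = 1 + max{dp[j] : j<i, a[j]<a[i]} (or 1 if no such j):
i:      1  2  3  4  5  6  7  8  9 10 11 12
a[i]:  16 15 19  8 19 22 23 10 12 27 14 11
dp:     1  1  2  1  2  3  4  2  3  5  4  3
At index 5 the value is 2.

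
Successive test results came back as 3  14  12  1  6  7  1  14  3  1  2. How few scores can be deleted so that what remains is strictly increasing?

7

Fewest deletions = n − (longest strictly increasing subsequence).
i:      1  2  3  4  5  6  7  8  9 10 11
a[i]:   3 14 12  1  6  7  1 14  3  1  2
dp:     1  2  2  1  2  3  1  4  2  1  2
max dp = 4, so deletions = 11 − 4 = 7.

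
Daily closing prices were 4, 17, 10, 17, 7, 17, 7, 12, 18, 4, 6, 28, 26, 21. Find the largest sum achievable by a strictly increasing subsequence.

Let S[i] be the best sum of a strictly increasing subsequence ending at i:
i:      1  2  3  4  5  6  7  8  9 10 11 12 13 14
a[i]:   4 17 10 17  7 17  7 12 18  4  6 28 26 21
S:      4 21 14 31 11 31 11 26 49  4 10 77 75 70
Maximum is 77 (e.g. 4 + 10 + 17 + 18 + 28).

77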